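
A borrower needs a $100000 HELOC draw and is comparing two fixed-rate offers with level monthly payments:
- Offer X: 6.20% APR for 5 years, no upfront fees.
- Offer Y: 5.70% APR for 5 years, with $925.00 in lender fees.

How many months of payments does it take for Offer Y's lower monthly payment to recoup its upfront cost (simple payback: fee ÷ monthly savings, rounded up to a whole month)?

Offer X: monthly rate = 6.2%/12 = 0.0051667; payment = 100,000 × 0.0051667 / (1 − (1+0.0051667)^−60) = $1,942.59.
Offer Y: at 5.70% the monthly rate is 0.0047500, so the payment is 100,000 × 0.0047500 / (1 − 1.0047500^−60) = $1,919.36.
Monthly savings = $1,942.59 − $1,919.36 = $23.23.
Break-even = $925.00 / $23.23 = 39.82 → 40 months.

40 months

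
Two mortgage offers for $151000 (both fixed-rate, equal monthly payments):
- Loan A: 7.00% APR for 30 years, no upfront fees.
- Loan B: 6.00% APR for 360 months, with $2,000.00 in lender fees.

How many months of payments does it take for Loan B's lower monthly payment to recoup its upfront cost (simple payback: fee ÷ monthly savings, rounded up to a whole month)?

21 months

Loan A: monthly rate = 7%/12 = 0.0058333; payment = 151,000 × 0.0058333 / (1 − (1+0.0058333)^−360) = $1,004.61.
Loan B: monthly rate = 6%/12 = 0.0050000; payment = 151,000 × 0.0050000 / (1 − (1+0.0050000)^−360) = $905.32.
Monthly savings = $1,004.61 − $905.32 = $99.29.
Break-even = $2,000.00 / $99.29 = 20.14 → 21 months.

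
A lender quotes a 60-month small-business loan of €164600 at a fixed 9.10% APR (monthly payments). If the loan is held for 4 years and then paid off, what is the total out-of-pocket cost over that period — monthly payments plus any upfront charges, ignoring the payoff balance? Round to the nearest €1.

€164,391

Monthly rate = 9.1%/12 = 0.0075833; payment = 164,600 × 0.0075833 / (1 − (1+0.0075833)^−60) = €3,424.82.
Total outlay = 48 × €3,424.82 = €164,391.36.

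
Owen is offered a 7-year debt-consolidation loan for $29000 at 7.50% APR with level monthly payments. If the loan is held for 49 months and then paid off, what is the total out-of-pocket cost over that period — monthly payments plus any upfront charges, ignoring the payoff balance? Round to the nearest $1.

$21,796

At 7.50% the monthly rate is 0.0062500, so the payment is 29,000 × 0.0062500 / (1 − 1.0062500^−84) = $444.81.
Total outlay = 49 × $444.81 = $21,795.69.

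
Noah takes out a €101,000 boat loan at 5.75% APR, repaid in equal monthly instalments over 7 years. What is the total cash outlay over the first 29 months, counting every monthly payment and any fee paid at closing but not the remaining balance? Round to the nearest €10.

€42,440

At 5.75% the monthly rate is 0.0047917, so the payment is 101,000 × 0.0047917 / (1 − 1.0047917^−84) = €1,463.39.
Total outlay = 29 × €1,463.39 = €42,438.31.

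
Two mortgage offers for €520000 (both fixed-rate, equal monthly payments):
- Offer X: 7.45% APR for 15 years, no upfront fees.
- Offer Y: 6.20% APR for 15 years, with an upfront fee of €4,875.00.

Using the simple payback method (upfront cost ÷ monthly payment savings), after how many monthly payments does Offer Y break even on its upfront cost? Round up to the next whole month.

Offer X: at 7.45% the monthly rate is 0.0062083, so the payment is 520,000 × 0.0062083 / (1 − 1.0062083^−180) = €4,805.70.
Offer Y: monthly rate = 6.2%/12 = 0.0051667; payment = 520,000 × 0.0051667 / (1 − (1+0.0051667)^−180) = €4,444.44.
Monthly savings = €4,805.70 − €4,444.44 = €361.26.
Break-even = €4,875.00 / €361.26 = 13.49 → 14 months.

14 months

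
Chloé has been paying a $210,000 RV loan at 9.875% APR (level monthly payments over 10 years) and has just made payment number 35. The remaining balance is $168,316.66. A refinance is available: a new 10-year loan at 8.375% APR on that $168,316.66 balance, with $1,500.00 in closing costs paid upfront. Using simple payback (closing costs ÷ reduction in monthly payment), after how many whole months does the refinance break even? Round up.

3 months

Current payment = 210,000 × 9.875%/12 / (1 − (1+0.0082292)^−120) = $2,760.65.
Refinanced payment = 168,316.66 × 0.0069792 / (1 − (1+0.0069792)^−120) = $2,075.65.
Monthly savings = $2,760.65 − $2,075.65 = $685.00.
Break-even = $1,500.00 / $685.00 = 2.19 → 3 months.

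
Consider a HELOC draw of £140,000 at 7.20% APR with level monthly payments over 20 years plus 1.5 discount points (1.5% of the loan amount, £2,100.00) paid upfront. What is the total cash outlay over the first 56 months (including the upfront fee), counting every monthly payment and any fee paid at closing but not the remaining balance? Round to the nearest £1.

£63,828

At 7.20% the monthly rate is 0.0060000, so the payment is 140,000 × 0.0060000 / (1 − 1.0060000^−240) = £1,102.29.
Total outlay = 56 × £1,102.29 + £2,100.00 = £63,828.24.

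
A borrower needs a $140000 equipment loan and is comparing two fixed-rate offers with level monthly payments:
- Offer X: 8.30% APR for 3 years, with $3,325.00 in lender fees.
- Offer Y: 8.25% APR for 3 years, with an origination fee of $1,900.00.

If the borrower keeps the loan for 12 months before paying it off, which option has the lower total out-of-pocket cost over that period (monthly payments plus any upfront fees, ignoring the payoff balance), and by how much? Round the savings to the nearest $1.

Offer X: monthly rate = 8.3%/12 = 0.0069167; payment = 140,000 × 0.0069167 / (1 − (1+0.0069167)^−36) = $4,406.49.
Offer Y: at 8.25% the monthly rate is 0.0068750, so the payment is 140,000 × 0.0068750 / (1 − 1.0068750^−36) = $4,403.26.
Over 12 months: Offer X costs 12 × $4,406.49 + $3,325.00 = $56,202.88; Offer Y costs 12 × $4,403.26 + $1,900.00 = $54,739.12.
Offer Y is cheaper by $56,202.88 − $54,739.12 = $1,463.76.

Offer Y by $1,464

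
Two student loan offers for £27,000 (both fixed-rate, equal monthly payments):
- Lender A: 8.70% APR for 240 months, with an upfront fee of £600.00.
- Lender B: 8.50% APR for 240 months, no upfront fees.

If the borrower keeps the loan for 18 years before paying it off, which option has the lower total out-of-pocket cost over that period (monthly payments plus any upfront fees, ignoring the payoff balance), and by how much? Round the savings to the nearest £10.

Lender B by £1,340

Lender A: monthly rate = 8.7%/12 = 0.0072500; payment = 27,000 × 0.0072500 / (1 − (1+0.0072500)^−240) = £237.74.
Lender B: monthly rate = 8.5%/12 = 0.0070833; payment = 27,000 × 0.0070833 / (1 − (1+0.0070833)^−240) = £234.31.
Over 216 months: Lender A costs 216 × £237.74 + £600.00 = £51,951.84; Lender B costs 216 × £234.31 = £50,610.96.
Lender B is cheaper by £51,951.84 − £50,610.96 = £1,340.88.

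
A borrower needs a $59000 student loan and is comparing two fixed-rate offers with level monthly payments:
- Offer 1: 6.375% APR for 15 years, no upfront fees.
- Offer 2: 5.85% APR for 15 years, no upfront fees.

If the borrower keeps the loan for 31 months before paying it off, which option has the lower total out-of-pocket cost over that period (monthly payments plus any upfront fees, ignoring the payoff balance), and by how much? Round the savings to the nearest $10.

Offer 2 by $520

Offer 1: monthly rate = 6.375%/12 = 0.0053125; payment = 59,000 × 0.0053125 / (1 − (1+0.0053125)^−180) = $509.91.
Offer 2: monthly rate = 5.85%/12 = 0.0048750; payment = 59,000 × 0.0048750 / (1 − (1+0.0048750)^−180) = $493.11.
Over 31 months: Offer 1 costs 31 × $509.91 = $15,807.21; Offer 2 costs 31 × $493.11 = $15,286.41.
Offer 2 is cheaper by $15,807.21 − $15,286.41 = $520.80.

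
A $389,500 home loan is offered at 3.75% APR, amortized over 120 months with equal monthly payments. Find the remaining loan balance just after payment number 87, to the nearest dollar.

$122,023

With monthly rate i = 3.75%/12 = 0.0031250, the balance after k of n payments is P · [(1+i)^n − (1+i)^k] / [(1+i)^n − 1].
(1+0.0031250)^120 = 1.45414090 and (1+0.0031250)^87 = 1.31186669, so the balance is 389,500 × (1.45414090 − 1.31186669) / (1.45414090 − 1) = $122,023.37.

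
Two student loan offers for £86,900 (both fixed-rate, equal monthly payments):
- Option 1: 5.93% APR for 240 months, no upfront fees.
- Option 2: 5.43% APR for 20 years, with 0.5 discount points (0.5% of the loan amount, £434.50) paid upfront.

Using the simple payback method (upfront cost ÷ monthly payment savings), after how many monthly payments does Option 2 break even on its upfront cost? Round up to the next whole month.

18 months

Option 1: at 5.93% the monthly rate is 0.0049417, so the payment is 86,900 × 0.0049417 / (1 − 1.0049417^−240) = £619.07.
Option 2: monthly rate = 5.43%/12 = 0.0045250; payment = 86,900 × 0.0045250 / (1 − (1+0.0045250)^−240) = £594.34.
Monthly savings = £619.07 − £594.34 = £24.73.
Break-even = £434.50 / £24.73 = 17.57 → 18 months.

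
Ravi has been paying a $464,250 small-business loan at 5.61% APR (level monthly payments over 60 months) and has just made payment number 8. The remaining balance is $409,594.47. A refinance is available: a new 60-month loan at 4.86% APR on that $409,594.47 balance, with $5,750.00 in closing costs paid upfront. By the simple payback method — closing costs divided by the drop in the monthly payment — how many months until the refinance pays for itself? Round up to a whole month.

Current payment = 464,250 × 5.61%/12 / (1 − (1+0.0046750)^−60) = $8,891.30.
Refinanced payment = 409,594.47 × 0.0040500 / (1 − (1+0.0040500)^−60) = $7,703.31.
Monthly savings = $8,891.30 − $7,703.31 = $1,187.99.
Break-even = $5,750.00 / $1,187.99 = 4.84 → 5 months.

5 months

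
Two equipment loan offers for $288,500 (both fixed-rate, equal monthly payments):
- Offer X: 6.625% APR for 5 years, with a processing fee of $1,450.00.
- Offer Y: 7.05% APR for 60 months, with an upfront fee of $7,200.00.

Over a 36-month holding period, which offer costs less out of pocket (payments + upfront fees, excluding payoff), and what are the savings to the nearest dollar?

Offer X by $7,828

Offer X: monthly rate = 6.625%/12 = 0.0055208; payment = 288,500 × 0.0055208 / (1 − (1+0.0055208)^−60) = $5,661.74.
Offer Y: at 7.05% the monthly rate is 0.0058750, so the payment is 288,500 × 0.0058750 / (1 − 1.0058750^−60) = $5,719.45.
Over 36 months: Offer X costs 36 × $5,661.74 + $1,450.00 = $205,272.64; Offer Y costs 36 × $5,719.45 + $7,200.00 = $213,100.20.
Offer X is cheaper by $213,100.20 − $205,272.64 = $7,827.56.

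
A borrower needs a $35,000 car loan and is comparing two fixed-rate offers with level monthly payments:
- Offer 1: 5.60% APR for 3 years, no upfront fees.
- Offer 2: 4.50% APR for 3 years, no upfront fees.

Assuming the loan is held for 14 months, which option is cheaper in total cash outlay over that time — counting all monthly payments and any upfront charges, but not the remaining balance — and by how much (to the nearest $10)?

Offer 1: at 5.60% the monthly rate is 0.0046667, so the payment is 35,000 × 0.0046667 / (1 − 1.0046667^−36) = $1,058.44.
Offer 2: at 4.50% the monthly rate is 0.0037500, so the payment is 35,000 × 0.0037500 / (1 − 1.0037500^−36) = $1,041.14.
Over 14 months: Offer 1 costs 14 × $1,058.44 = $14,818.16; Offer 2 costs 14 × $1,041.14 = $14,575.96.
Offer 2 is cheaper by $14,818.16 − $14,575.96 = $242.20.

Offer 2 by $240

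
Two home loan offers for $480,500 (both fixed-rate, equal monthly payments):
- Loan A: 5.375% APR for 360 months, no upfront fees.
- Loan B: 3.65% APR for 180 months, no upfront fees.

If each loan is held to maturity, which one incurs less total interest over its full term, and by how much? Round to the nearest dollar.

Loan B by $343,946

Loan A: at 5.375% the monthly rate is 0.0044792, so the payment is 480,500 × 0.0044792 / (1 − 1.0044792^−360) = $2,690.66.
Total interest on Loan A = 360 × $2,690.66 − $480,500 = $488,137.60.
Loan B: at 3.65% the monthly rate is 0.0030417, so the payment is 480,500 × 0.0030417 / (1 − 1.0030417^−180) = $3,470.51.
Total interest on Loan B = 180 × $3,470.51 − $480,500 = $144,191.80.
Loan B is lower by $343,945.80.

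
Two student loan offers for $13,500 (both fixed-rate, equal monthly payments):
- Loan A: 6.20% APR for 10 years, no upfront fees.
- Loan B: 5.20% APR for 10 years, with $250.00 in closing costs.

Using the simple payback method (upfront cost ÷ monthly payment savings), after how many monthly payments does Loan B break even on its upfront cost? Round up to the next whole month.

38 months

Loan A: monthly rate = 6.2%/12 = 0.0051667; payment = 13,500 × 0.0051667 / (1 − (1+0.0051667)^−120) = $151.24.
Loan B: at 5.20% the monthly rate is 0.0043333, so the payment is 13,500 × 0.0043333 / (1 − 1.0043333^−120) = $144.51.
Monthly savings = $151.24 − $144.51 = $6.73.
Break-even = $250.00 / $6.73 = 37.15 → 38 months.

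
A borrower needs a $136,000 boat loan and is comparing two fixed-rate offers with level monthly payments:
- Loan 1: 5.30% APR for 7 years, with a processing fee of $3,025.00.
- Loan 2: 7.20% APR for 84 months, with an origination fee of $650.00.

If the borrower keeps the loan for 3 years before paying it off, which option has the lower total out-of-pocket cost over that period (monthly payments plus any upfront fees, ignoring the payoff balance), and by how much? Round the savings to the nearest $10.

Loan 1: monthly rate = 5.3%/12 = 0.0044167; payment = 136,000 × 0.0044167 / (1 − (1+0.0044167)^−84) = $1,941.44.
Loan 2: at 7.20% the monthly rate is 0.0060000, so the payment is 136,000 × 0.0060000 / (1 − 1.0060000^−84) = $2,065.93.
Over 36 months: Loan 1 costs 36 × $1,941.44 + $3,025.00 = $72,916.84; Loan 2 costs 36 × $2,065.93 + $650.00 = $75,023.48.
Loan 1 is cheaper by $75,023.48 − $72,916.84 = $2,106.64.

Loan 1 by $2,110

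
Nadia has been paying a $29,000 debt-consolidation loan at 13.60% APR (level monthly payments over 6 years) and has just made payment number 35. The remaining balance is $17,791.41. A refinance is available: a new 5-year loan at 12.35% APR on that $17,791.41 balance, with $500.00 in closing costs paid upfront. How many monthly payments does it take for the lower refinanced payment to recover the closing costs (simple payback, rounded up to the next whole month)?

3 months

Current payment = 29,000 × 13.6%/12 / (1 − (1+0.0113333)^−72) = $591.37.
Refinanced payment = 17,791.41 × 0.0102917 / (1 − (1+0.0102917)^−60) = $398.91.
Monthly savings = $591.37 − $398.91 = $192.46.
Break-even = $500.00 / $192.46 = 2.60 → 3 months.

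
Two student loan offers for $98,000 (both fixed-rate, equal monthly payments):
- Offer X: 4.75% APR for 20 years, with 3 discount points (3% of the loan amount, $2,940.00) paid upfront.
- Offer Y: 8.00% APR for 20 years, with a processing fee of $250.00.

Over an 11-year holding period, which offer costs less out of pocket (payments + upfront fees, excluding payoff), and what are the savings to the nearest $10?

Offer X: at 4.75% the monthly rate is 0.0039583, so the payment is 98,000 × 0.0039583 / (1 − 1.0039583^−240) = $633.30.
Offer Y: at 8.00% the monthly rate is 0.0066667, so the payment is 98,000 × 0.0066667 / (1 − 1.0066667^−240) = $819.71.
Over 132 months: Offer X costs 132 × $633.30 + $2,940.00 = $86,535.60; Offer Y costs 132 × $819.71 + $250.00 = $108,451.72.
Offer X is cheaper by $108,451.72 − $86,535.60 = $21,916.12.

Offer X by $21,920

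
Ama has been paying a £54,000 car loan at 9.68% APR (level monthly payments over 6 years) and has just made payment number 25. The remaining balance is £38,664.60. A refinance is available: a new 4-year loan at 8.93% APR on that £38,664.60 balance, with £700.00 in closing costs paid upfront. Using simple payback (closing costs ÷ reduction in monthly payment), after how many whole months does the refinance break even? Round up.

23 months

Current payment = 54,000 × 9.68%/12 / (1 − (1+0.0080667)^−72) = £991.70.
Refinanced payment = 38,664.60 × 0.0074417 / (1 − (1+0.0074417)^−48) = £960.89.
Monthly savings = £991.70 − £960.89 = £30.81.
Break-even = £700.00 / £30.81 = 22.72 → 23 months.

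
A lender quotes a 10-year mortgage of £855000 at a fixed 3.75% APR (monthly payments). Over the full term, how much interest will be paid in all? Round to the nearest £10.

At 3.75% the monthly rate is 0.0031250, so the payment is 855,000 × 0.0031250 / (1 − 1.0031250^−120) = £8,555.24.
Total paid = 120 × £8,555.24 = £1,026,628.80; interest = £1,026,628.80 − £855,000 = £171,628.80.

£171,630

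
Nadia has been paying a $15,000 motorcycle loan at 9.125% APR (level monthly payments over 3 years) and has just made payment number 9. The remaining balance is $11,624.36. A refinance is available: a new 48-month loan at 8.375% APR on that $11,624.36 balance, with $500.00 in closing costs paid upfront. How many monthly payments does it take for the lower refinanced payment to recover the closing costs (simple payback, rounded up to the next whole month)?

Current payment = 15,000 × 9.125%/12 / (1 − (1+0.0076042)^−36) = $477.87.
Refinanced payment = 11,624.36 × 0.0069792 / (1 − (1+0.0069792)^−48) = $285.84.
Monthly savings = $477.87 − $285.84 = $192.03.
Break-even = $500.00 / $192.03 = 2.60 → 3 months.

3 months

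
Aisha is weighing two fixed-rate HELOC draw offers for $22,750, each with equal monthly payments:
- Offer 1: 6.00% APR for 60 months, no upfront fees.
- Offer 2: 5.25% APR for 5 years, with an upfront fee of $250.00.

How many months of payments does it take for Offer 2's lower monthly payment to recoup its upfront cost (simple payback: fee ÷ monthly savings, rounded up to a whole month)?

Offer 1: monthly rate = 6%/12 = 0.0050000; payment = 22,750 × 0.0050000 / (1 − (1+0.0050000)^−60) = $439.82.
Offer 2: at 5.25% the monthly rate is 0.0043750, so the payment is 22,750 × 0.0043750 / (1 − 1.0043750^−60) = $431.93.
Monthly savings = $439.82 − $431.93 = $7.89.
Break-even = $250.00 / $7.89 = 31.69 → 32 months.

32 months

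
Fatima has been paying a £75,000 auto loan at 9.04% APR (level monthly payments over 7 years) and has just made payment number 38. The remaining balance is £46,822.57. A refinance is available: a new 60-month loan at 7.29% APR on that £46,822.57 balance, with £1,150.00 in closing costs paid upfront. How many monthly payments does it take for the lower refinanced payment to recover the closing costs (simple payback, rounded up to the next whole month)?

5 months

Current payment = 75,000 × 9.04%/12 / (1 − (1+0.0075333)^−84) = £1,208.20.
Refinanced payment = 46,822.57 × 0.0060750 / (1 − (1+0.0060750)^−60) = £933.56.
Monthly savings = £1,208.20 − £933.56 = £274.64.
Break-even = £1,150.00 / £274.64 = 4.19 → 5 months.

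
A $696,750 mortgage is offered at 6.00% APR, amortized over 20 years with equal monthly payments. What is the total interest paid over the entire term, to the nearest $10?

Monthly rate = 6%/12 = 0.0050000; payment = 696,750 × 0.0050000 / (1 − (1+0.0050000)^−240) = $4,991.73.
Total paid = 240 × $4,991.73 = $1,198,015.20; interest = $1,198,015.20 − $696,750 = $501,265.20.

$501,270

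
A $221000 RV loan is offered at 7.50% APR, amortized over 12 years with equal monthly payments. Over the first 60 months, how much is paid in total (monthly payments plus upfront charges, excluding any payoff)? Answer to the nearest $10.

$139,920

At 7.50% the monthly rate is 0.0062500, so the payment is 221,000 × 0.0062500 / (1 − 1.0062500^−144) = $2,332.05.
Total outlay = 60 × $2,332.05 = $139,923.00.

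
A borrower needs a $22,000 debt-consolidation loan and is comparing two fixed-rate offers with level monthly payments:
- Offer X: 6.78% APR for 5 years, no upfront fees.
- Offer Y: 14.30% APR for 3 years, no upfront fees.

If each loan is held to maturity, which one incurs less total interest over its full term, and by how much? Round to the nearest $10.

Offer X by $1,180

Offer X: at 6.78% the monthly rate is 0.0056500, so the payment is 22,000 × 0.0056500 / (1 − 1.0056500^−60) = $433.35.
Total interest on Offer X = 60 × $433.35 − $22,000 = $4,001.00.
Offer Y: at 14.30% the monthly rate is 0.0119167, so the payment is 22,000 × 0.0119167 / (1 − 1.0119167^−36) = $755.12.
Total interest on Offer Y = 36 × $755.12 − $22,000 = $5,184.32.
Offer X is lower by $1,183.32.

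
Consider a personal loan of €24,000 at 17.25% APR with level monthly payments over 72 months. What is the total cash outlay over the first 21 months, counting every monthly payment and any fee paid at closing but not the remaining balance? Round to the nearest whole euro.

€11,282

At 17.25% the monthly rate is 0.0143750, so the payment is 24,000 × 0.0143750 / (1 − 1.0143750^−72) = €537.26.
Total outlay = 21 × €537.26 = €11,282.46.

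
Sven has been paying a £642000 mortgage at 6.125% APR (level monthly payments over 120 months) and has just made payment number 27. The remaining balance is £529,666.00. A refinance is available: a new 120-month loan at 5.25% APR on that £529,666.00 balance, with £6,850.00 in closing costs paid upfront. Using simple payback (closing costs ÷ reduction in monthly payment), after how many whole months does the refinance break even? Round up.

Current payment = 642,000 × 6.125%/12 / (1 − (1+0.0051042)^−120) = £7,167.88.
Refinanced payment = 529,666.00 × 0.0043750 / (1 − (1+0.0043750)^−120) = £5,682.88.
Monthly savings = £7,167.88 − £5,682.88 = £1,485.00.
Break-even = £6,850.00 / £1,485.00 = 4.61 → 5 months.

5 months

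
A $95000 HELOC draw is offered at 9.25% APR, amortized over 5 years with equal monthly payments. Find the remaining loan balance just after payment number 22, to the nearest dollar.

With monthly rate i = 9.25%/12 = 0.0077083, the balance after k of n payments is P · [(1+i)^n − (1+i)^k] / [(1+i)^n − 1].
(1+0.0077083)^60 = 1.58522532 and (1+0.0077083)^22 = 1.18404089, so the balance is 95,000 × (1.58522532 − 1.18404089) / (1.58522532 − 1) = $65,124.53.

$65,125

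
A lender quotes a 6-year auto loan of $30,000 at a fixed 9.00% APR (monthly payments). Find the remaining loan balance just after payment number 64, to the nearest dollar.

$4,184

With monthly rate i = 9%/12 = 0.0075000, the balance after k of n payments is P · [(1+i)^n − (1+i)^k] / [(1+i)^n − 1].
(1+0.0075000)^72 = 1.71255271 and (1+0.0075000)^64 = 1.61318252, so the balance is 30,000 × (1.71255271 − 1.61318252) / (1.71255271 − 1) = $4,183.70.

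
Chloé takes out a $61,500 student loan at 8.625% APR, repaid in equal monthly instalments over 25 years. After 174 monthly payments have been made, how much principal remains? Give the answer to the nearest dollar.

With monthly rate i = 8.625%/12 = 0.0071875, the balance after k of n payments is P · [(1+i)^n − (1+i)^k] / [(1+i)^n − 1].
(1+0.0071875)^300 = 8.57231572 and (1+0.0071875)^174 = 3.47693788, so the balance is 61,500 × (8.57231572 − 3.47693788) / (8.57231572 − 1) = $41,383.08.

$41,383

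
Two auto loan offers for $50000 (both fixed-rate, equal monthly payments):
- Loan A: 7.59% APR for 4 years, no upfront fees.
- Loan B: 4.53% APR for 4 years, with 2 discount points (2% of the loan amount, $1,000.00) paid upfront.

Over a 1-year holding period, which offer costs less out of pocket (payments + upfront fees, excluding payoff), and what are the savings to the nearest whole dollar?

Loan A: at 7.59% the monthly rate is 0.0063250, so the payment is 50,000 × 0.0063250 / (1 − 1.0063250^−48) = $1,211.05.
Loan B: at 4.53% the monthly rate is 0.0037750, so the payment is 50,000 × 0.0037750 / (1 − 1.0037750^−48) = $1,140.85.
Over 12 months: Loan A costs 12 × $1,211.05 = $14,532.60; Loan B costs 12 × $1,140.85 + $1,000.00 = $14,690.20.
Loan A is cheaper by $14,690.20 − $14,532.60 = $157.60.

Loan A by $158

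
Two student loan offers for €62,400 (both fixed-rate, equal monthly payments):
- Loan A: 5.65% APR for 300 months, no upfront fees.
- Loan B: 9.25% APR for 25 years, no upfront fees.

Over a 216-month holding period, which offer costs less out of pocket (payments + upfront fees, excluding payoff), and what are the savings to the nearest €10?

Loan A by €31,450

Loan A: at 5.65% the monthly rate is 0.0047083, so the payment is 62,400 × 0.0047083 / (1 − 1.0047083^−300) = €388.80.
Loan B: at 9.25% the monthly rate is 0.0077083, so the payment is 62,400 × 0.0077083 / (1 − 1.0077083^−300) = €534.38.
Over 216 months: Loan A costs 216 × €388.80 = €83,980.80; Loan B costs 216 × €534.38 = €115,426.08.
Loan A is cheaper by €115,426.08 − €83,980.80 = €31,445.28.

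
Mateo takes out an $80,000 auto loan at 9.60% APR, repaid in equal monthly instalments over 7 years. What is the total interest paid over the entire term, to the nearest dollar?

$30,176

Monthly rate = 9.6%/12 = 0.0080000; payment = 80,000 × 0.0080000 / (1 − (1+0.0080000)^−84) = $1,311.62.
Total paid = 84 × $1,311.62 = $110,176.08; interest = $110,176.08 − $80,000 = $30,176.08.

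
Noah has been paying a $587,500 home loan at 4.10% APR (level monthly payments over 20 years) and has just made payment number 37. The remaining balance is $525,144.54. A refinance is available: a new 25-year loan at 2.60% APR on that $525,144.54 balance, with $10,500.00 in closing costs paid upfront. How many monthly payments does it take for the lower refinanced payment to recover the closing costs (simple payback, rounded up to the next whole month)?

Current payment = 587,500 × 4.1%/12 / (1 − (1+0.0034167)^−240) = $3,591.17.
Refinanced payment = 525,144.54 × 0.0021667 / (1 − (1+0.0021667)^−300) = $2,382.42.
Monthly savings = $3,591.17 − $2,382.42 = $1,208.75.
Break-even = $10,500.00 / $1,208.75 = 8.69 → 9 months.

9 months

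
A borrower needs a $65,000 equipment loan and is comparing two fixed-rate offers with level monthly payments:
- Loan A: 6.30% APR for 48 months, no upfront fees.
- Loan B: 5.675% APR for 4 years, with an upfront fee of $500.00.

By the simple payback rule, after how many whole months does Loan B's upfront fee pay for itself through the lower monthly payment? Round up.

Loan A: at 6.30% the monthly rate is 0.0052500, so the payment is 65,000 × 0.0052500 / (1 − 1.0052500^−48) = $1,535.48.
Loan B: at 5.675% the monthly rate is 0.0047292, so the payment is 65,000 × 0.0047292 / (1 − 1.0047292^−48) = $1,516.86.
Monthly savings = $1,535.48 − $1,516.86 = $18.62.
Break-even = $500.00 / $18.62 = 26.85 → 27 months.

27 months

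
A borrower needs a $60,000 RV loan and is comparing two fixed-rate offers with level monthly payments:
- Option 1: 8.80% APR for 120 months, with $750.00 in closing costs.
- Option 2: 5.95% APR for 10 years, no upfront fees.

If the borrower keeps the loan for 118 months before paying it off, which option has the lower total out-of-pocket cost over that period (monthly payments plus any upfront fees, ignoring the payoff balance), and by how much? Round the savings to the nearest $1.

Option 1: monthly rate = 8.8%/12 = 0.0073333; payment = 60,000 × 0.0073333 / (1 − (1+0.0073333)^−120) = $753.58.
Option 2: at 5.95% the monthly rate is 0.0049583, so the payment is 60,000 × 0.0049583 / (1 − 1.0049583^−120) = $664.62.
Over 118 months: Option 1 costs 118 × $753.58 + $750.00 = $89,672.44; Option 2 costs 118 × $664.62 = $78,425.16.
Option 2 is cheaper by $89,672.44 − $78,425.16 = $11,247.28.

Option 2 by $11,247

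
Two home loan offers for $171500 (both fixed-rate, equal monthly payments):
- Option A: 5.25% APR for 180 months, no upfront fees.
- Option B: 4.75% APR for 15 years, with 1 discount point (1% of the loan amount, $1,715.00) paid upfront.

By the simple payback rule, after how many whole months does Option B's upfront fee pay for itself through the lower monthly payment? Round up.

39 months

Option A: monthly rate = 5.25%/12 = 0.0043750; payment = 171,500 × 0.0043750 / (1 − (1+0.0043750)^−180) = $1,378.65.
Option B: at 4.75% the monthly rate is 0.0039583, so the payment is 171,500 × 0.0039583 / (1 − 1.0039583^−180) = $1,333.98.
Monthly savings = $1,378.65 − $1,333.98 = $44.67.
Break-even = $1,715.00 / $44.67 = 38.39 → 39 months.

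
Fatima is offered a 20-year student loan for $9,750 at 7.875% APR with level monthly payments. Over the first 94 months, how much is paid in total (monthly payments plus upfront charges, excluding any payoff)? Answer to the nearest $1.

Monthly rate = 7.875%/12 = 0.0065625; payment = 9,750 × 0.0065625 / (1 − (1+0.0065625)^−240) = $80.80.
Total outlay = 94 × $80.80 = $7,595.20.

$7,595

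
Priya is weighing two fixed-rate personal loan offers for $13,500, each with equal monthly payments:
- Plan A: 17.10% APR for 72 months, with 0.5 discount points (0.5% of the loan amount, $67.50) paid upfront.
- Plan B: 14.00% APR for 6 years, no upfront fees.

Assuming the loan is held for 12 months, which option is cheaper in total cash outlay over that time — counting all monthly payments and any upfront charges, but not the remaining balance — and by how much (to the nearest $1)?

Plan B by $342

Plan A: at 17.10% the monthly rate is 0.0142500, so the payment is 13,500 × 0.0142500 / (1 − 1.0142500^−72) = $301.08.
Plan B: at 14.00% the monthly rate is 0.0116667, so the payment is 13,500 × 0.0116667 / (1 − 1.0116667^−72) = $278.18.
Over 12 months: Plan A costs 12 × $301.08 + $67.50 = $3,680.46; Plan B costs 12 × $278.18 = $3,338.16.
Plan B is cheaper by $3,680.46 − $3,338.16 = $342.30.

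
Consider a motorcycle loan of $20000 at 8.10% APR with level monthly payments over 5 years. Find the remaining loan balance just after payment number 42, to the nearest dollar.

$6,868

With monthly rate i = 8.1%/12 = 0.0067500, the balance after k of n payments is P · [(1+i)^n − (1+i)^k] / [(1+i)^n − 1].
(1+0.0067500)^60 = 1.49726370 and (1+0.0067500)^42 = 1.32650474, so the balance is 20,000 × (1.49726370 − 1.32650474) / (1.49726370 − 1) = $6,867.94.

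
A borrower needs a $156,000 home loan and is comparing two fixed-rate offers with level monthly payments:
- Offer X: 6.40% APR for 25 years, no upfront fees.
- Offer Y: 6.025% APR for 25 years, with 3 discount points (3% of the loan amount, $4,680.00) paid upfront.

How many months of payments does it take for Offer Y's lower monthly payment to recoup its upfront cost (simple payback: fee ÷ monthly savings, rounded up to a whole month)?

Offer X: monthly rate = 6.4%/12 = 0.0053333; payment = 156,000 × 0.0053333 / (1 − (1+0.0053333)^−300) = $1,043.60.
Offer Y: monthly rate = 6.025%/12 = 0.0050208; payment = 156,000 × 0.0050208 / (1 − (1+0.0050208)^−300) = $1,007.50.
Monthly savings = $1,043.60 − $1,007.50 = $36.10.
Break-even = $4,680.00 / $36.10 = 129.64 → 130 months.

130 months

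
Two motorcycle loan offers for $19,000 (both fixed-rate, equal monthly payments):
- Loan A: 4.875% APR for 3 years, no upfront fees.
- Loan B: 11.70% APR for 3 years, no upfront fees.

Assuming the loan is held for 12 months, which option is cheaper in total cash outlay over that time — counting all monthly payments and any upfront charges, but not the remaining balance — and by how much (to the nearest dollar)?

Loan A: monthly rate = 4.875%/12 = 0.0040625; payment = 19,000 × 0.0040625 / (1 − (1+0.0040625)^−36) = $568.38.
Loan B: at 11.70% the monthly rate is 0.0097500, so the payment is 19,000 × 0.0097500 / (1 − 1.0097500^−36) = $628.35.
Over 12 months: Loan A costs 12 × $568.38 = $6,820.56; Loan B costs 12 × $628.35 = $7,540.20.
Loan A is cheaper by $7,540.20 − $6,820.56 = $719.64.

Loan A by $720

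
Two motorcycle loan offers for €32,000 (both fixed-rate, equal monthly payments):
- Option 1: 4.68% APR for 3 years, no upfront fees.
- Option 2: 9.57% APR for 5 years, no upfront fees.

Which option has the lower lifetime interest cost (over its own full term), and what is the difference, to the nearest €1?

Option 1 by €6,028

Option 1: at 4.68% the monthly rate is 0.0039000, so the payment is 32,000 × 0.0039000 / (1 − 1.0039000^−36) = €954.48.
Total interest on Option 1 = 36 × €954.48 − €32,000 = €2,361.28.
Option 2: at 9.57% the monthly rate is 0.0079750, so the payment is 32,000 × 0.0079750 / (1 − 1.0079750^−60) = €673.15.
Total interest on Option 2 = 60 × €673.15 − €32,000 = €8,389.00.
Option 1 is lower by €6,027.72.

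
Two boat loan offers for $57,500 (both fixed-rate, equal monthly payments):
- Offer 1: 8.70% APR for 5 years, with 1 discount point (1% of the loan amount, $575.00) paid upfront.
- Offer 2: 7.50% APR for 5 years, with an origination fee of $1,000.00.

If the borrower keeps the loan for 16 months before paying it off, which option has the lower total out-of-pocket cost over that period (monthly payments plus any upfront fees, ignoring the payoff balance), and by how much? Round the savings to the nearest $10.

Offer 2 by $100

Offer 1: monthly rate = 8.7%/12 = 0.0072500; payment = 57,500 × 0.0072500 / (1 − (1+0.0072500)^−60) = $1,185.25.
Offer 2: at 7.50% the monthly rate is 0.0062500, so the payment is 57,500 × 0.0062500 / (1 − 1.0062500^−60) = $1,152.18.
Over 16 months: Offer 1 costs 16 × $1,185.25 + $575.00 = $19,539.00; Offer 2 costs 16 × $1,152.18 + $1,000.00 = $19,434.88.
Offer 2 is cheaper by $19,539.00 − $19,434.88 = $104.12.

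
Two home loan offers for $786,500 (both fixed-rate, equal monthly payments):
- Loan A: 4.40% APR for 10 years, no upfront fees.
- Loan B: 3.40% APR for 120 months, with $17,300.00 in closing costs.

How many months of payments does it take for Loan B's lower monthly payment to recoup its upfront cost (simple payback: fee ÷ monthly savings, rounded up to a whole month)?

47 months

Loan A: at 4.40% the monthly rate is 0.0036667, so the payment is 786,500 × 0.0036667 / (1 − 1.0036667^−120) = $8,113.30.
Loan B: at 3.40% the monthly rate is 0.0028333, so the payment is 786,500 × 0.0028333 / (1 − 1.0028333^−120) = $7,740.58.
Monthly savings = $8,113.30 − $7,740.58 = $372.72.
Break-even = $17,300.00 / $372.72 = 46.42 → 47 months.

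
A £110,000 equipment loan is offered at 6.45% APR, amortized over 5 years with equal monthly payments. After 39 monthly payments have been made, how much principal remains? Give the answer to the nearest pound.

With monthly rate i = 6.45%/12 = 0.0053750, the balance after k of n payments is P · [(1+i)^n − (1+i)^k] / [(1+i)^n − 1].
(1+0.0053750)^60 = 1.37938311 and (1+0.0053750)^39 = 1.23252344, so the balance is 110,000 × (1.37938311 − 1.23252344) / (1.37938311 − 1) = £42,581.14.

£42,581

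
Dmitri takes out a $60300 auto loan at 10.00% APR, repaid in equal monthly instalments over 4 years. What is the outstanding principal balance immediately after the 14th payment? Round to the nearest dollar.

With monthly rate i = 10%/12 = 0.0083333, the balance after k of n payments is P · [(1+i)^n − (1+i)^k] / [(1+i)^n − 1].
(1+0.0083333)^48 = 1.48935410 and (1+0.0083333)^14 = 1.12320167, so the balance is 60,300 × (1.48935410 − 1.12320167) / (1.48935410 − 1) = $45,118.64.

$45,119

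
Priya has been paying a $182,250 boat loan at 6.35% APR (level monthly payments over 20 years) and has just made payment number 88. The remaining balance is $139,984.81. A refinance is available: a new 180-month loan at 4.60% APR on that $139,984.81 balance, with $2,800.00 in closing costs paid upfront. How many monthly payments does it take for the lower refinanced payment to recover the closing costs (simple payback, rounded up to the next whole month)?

11 months

Current payment = 182,250 × 6.35%/12 / (1 − (1+0.0052917)^−240) = $1,342.76.
Refinanced payment = 139,984.81 × 0.0038333 / (1 − (1+0.0038333)^−180) = $1,078.04.
Monthly savings = $1,342.76 − $1,078.04 = $264.72.
Break-even = $2,800.00 / $264.72 = 10.58 → 11 months.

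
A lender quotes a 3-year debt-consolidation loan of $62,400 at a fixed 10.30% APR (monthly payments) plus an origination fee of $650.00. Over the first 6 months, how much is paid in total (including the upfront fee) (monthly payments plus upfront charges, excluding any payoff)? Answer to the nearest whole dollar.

$12,784

At 10.30% the monthly rate is 0.0085833, so the payment is 62,400 × 0.0085833 / (1 − 1.0085833^−36) = $2,022.27.
Total outlay = 6 × $2,022.27 + $650.00 = $12,783.62.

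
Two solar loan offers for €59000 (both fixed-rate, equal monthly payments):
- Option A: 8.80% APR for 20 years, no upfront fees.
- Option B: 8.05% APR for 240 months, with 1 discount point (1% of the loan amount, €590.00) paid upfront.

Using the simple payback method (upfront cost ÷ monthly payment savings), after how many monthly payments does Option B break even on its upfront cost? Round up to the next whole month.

22 months

Option A: at 8.80% the monthly rate is 0.0073333, so the payment is 59,000 × 0.0073333 / (1 − 1.0073333^−240) = €523.27.
Option B: at 8.05% the monthly rate is 0.0067083, so the payment is 59,000 × 0.0067083 / (1 − 1.0067083^−240) = €495.34.
Monthly savings = €523.27 − €495.34 = €27.93.
Break-even = €590.00 / €27.93 = 21.12 → 22 months.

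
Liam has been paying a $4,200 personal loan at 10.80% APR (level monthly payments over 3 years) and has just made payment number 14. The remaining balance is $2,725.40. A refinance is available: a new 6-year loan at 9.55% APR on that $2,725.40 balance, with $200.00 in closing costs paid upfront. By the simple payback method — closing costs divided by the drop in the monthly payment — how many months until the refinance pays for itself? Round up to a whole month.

3 months

Current payment = 4,200 × 10.8%/12 / (1 − (1+0.0090000)^−36) = $137.11.
Refinanced payment = 2,725.40 × 0.0079583 / (1 − (1+0.0079583)^−72) = $49.87.
Monthly savings = $137.11 − $49.87 = $87.24.
Break-even = $200.00 / $87.24 = 2.29 → 3 months.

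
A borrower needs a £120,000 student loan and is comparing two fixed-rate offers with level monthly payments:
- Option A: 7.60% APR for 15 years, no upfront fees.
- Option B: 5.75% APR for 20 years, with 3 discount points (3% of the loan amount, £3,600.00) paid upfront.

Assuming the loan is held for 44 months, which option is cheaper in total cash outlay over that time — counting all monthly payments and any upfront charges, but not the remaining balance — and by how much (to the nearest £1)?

Option A: at 7.60% the monthly rate is 0.0063333, so the payment is 120,000 × 0.0063333 / (1 − 1.0063333^−180) = £1,119.24.
Option B: at 5.75% the monthly rate is 0.0047917, so the payment is 120,000 × 0.0047917 / (1 − 1.0047917^−240) = £842.50.
Over 44 months: Option A costs 44 × £1,119.24 = £49,246.56; Option B costs 44 × £842.50 + £3,600.00 = £40,670.00.
Option B is cheaper by £49,246.56 − £40,670.00 = £8,576.56.

Option B by £8,577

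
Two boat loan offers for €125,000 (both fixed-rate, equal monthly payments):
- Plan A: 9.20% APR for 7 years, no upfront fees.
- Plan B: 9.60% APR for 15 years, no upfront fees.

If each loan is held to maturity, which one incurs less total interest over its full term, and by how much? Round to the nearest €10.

Plan A: at 9.20% the monthly rate is 0.0076667, so the payment is 125,000 × 0.0076667 / (1 − 1.0076667^−84) = €2,023.85.
Total interest on Plan A = 84 × €2,023.85 − €125,000 = €45,003.40.
Plan B: monthly rate = 9.6%/12 = 0.0080000; payment = 125,000 × 0.0080000 / (1 − (1+0.0080000)^−180) = €1,312.83.
Total interest on Plan B = 180 × €1,312.83 − €125,000 = €111,309.40.
Plan A is lower by €66,306.00.

Plan A by €66,310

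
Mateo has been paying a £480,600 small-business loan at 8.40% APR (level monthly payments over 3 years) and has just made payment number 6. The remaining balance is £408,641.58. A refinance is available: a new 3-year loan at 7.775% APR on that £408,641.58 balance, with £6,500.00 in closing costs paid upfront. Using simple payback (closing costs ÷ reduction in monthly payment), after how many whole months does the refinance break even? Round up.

3 months

Current payment = 480,600 × 8.4%/12 / (1 − (1+0.0070000)^−36) = £15,149.10.
Refinanced payment = 408,641.58 × 0.0064792 / (1 − (1+0.0064792)^−36) = £12,762.97.
Monthly savings = £15,149.10 − £12,762.97 = £2,386.13.
Break-even = £6,500.00 / £2,386.13 = 2.72 → 3 months.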